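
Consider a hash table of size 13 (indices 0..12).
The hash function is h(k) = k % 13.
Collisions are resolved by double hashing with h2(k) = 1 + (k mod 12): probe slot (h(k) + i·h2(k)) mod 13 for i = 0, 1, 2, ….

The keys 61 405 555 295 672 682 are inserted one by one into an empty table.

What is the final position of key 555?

0

61 hashes to 9; slot 9 is free => place at 9.
405 hashes to 2; slot 2 is free => place at 2.
555 hashes to 9, h2=4; 9 taken => place at 0.
295 hashes to 9, h2=8; 9 taken => place at 4.
672 hashes to 9, h2=1; 9 taken => place at 10.
682 hashes to 6; slot 6 is free => place at 6.
Table: [555, ., 405, ., 295, ., 682, ., ., 61, 672, ., .]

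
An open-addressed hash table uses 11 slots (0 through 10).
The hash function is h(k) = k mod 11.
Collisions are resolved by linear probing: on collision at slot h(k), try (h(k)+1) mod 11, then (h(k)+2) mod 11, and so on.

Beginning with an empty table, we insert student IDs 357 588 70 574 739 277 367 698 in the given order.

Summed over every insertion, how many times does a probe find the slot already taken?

Insert 357: h=5, slot 5 empty → index 5.
Insert 588: h=5, slot 5 occupied → index 6.
Insert 70: h=4, slot 4 empty → index 4.
Insert 574: h=2, slot 2 empty → index 2.
Insert 739: h=2, slot 2 occupied → index 3.
Insert 277: h=2, slots 2,3,4,5,6 occupied → index 7.
Insert 367: h=4, slots 4,5,6,7 occupied → index 8.
Insert 698: h=5, slots 5,6,7,8 occupied → index 9.
Table: [., ., 574, 739, 70, 357, 588, 277, 367, 698, .]

15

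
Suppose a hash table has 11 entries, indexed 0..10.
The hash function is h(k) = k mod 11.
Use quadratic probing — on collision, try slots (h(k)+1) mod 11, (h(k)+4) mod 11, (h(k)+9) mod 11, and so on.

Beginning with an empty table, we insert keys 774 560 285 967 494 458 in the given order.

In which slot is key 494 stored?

774: h=4 -> slot 4
560: h=10 -> slot 10
285: h=10, probe 10,0 -> slot 0
967: h=10, probe 10,0,3 -> slot 3
494: h=10, probe 10,0,3,8 -> slot 8
458: h=7 -> slot 7
Table: [285, _, _, 967, 774, _, _, 458, 494, _, 560]

8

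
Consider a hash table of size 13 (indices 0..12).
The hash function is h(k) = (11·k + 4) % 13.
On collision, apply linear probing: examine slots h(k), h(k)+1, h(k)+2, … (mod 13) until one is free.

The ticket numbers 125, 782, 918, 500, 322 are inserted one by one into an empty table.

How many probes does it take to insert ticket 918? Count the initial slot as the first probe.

2

Insert 125: h=1, slot 1 empty → index 1.
Insert 782: h=0, slot 0 empty → index 0.
Insert 918: h=1, slot 1 occupied → index 2.
Insert 500: h=5, slot 5 empty → index 5.
Insert 322: h=10, slot 10 empty → index 10.
Table: [782, 125, 918, ∅, ∅, 500, ∅, ∅, ∅, ∅, 322, ∅, ∅]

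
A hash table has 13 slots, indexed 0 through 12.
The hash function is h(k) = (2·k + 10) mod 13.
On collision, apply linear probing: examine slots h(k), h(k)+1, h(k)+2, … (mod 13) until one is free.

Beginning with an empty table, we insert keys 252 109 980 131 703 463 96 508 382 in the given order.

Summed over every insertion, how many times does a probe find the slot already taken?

15

252: h=7 → slot 7
109: h=7, probe 7,8 → slot 8
980: h=7, probe 7,8,9 → slot 9
131: h=12 → slot 12
703: h=12, probe 12,0 → slot 0
463: h=0, probe 0,1 → slot 1
96: h=7, probe 7,8,9,10 → slot 10
508: h=12, probe 12,0,1,2 → slot 2
382: h=7, probe 7,8,9,10,11 → slot 11
Table: [703, 463, 508, _, _, _, _, 252, 109, 980, 96, 382, 131]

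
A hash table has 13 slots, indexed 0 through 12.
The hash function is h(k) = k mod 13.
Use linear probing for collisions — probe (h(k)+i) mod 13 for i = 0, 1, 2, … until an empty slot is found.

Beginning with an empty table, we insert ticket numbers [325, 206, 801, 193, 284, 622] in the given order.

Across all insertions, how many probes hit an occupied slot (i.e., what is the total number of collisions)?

8

Insert 325: h=0, slot 0 empty -> index 0.
Insert 206: h=11, slot 11 empty -> index 11.
Insert 801: h=8, slot 8 empty -> index 8.
Insert 193: h=11, slot 11 occupied -> index 12.
Insert 284: h=11, slots 11,12,0 occupied -> index 1.
Insert 622: h=11, slots 11,12,0,1 occupied -> index 2.
Table: [325, 284, 622, —, —, —, —, —, 801, —, —, 206, 193]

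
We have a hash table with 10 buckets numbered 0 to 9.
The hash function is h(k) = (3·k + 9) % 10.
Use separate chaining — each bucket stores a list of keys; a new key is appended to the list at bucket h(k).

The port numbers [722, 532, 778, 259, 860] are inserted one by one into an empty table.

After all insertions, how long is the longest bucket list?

2

722 → bucket 5
532 → bucket 5 (collision)
778 → bucket 3
259 → bucket 6
860 → bucket 9
Final buckets:
0: ∅
1: ∅
2: ∅
3: 778
4: ∅
5: 722 -> 532
6: 259
7: ∅
8: ∅
9: 860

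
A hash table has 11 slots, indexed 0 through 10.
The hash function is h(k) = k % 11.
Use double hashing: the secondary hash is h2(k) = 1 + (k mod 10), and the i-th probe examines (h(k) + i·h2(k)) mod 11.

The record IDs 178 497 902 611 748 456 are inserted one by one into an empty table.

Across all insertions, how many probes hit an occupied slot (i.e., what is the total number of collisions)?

2

178 hashes to 2; slot 2 is free => place at 2.
497 hashes to 2, h2=8; 2 taken => place at 10.
902 hashes to 0; slot 0 is free => place at 0.
611 hashes to 6; slot 6 is free => place at 6.
748 hashes to 0, h2=9; 0 taken => place at 9.
456 hashes to 5; slot 5 is free => place at 5.
Table: [902, _, 178, _, _, 456, 611, _, _, 748, 497]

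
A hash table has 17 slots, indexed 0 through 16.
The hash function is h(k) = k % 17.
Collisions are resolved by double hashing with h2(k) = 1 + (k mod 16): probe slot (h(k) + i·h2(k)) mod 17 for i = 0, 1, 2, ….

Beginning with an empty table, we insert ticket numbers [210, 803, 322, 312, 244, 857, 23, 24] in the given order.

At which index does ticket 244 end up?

210: h=6 → slot 6
803: h=4 → slot 4
322: h=16 → slot 16
312: h=6, h2=9, probe 6,15 → slot 15
244: h=6, h2=5, probe 6,11 → slot 11
857: h=7 → slot 7
23: h=6, h2=8, probe 6,14 → slot 14
24: h=7, h2=9, probe 7,16,8 → slot 8
Table: [., ., ., ., 803, ., 210, 857, 24, ., ., 244, ., ., 23, 312, 322]

11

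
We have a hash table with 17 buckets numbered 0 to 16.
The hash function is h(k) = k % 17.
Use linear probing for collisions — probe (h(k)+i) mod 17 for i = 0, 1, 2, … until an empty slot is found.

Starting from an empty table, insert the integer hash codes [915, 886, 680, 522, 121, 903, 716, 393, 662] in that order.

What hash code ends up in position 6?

915 hashes to 14; slot 14 is free => place at 14.
886 hashes to 2; slot 2 is free => place at 2.
680 hashes to 0; slot 0 is free => place at 0.
522 hashes to 12; slot 12 is free => place at 12.
121 hashes to 2; 2 taken => place at 3.
903 hashes to 2; 2,3 taken => place at 4.
716 hashes to 2; 2,3,4 taken => place at 5.
393 hashes to 2; 2,3,4,5 taken => place at 6.
662 hashes to 16; slot 16 is free => place at 16.
Table: [680, -, 886, 121, 903, 716, 393, -, -, -, -, -, 522, -, 915, -, 662]

393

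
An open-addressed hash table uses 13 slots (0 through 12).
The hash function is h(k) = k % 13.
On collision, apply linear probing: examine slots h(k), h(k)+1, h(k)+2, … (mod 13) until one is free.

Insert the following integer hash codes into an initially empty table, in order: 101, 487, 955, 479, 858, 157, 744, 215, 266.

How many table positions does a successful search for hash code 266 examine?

4

101 hashes to 10; slot 10 is free → place at 10.
487 hashes to 6; slot 6 is free → place at 6.
955 hashes to 6; 6 taken → place at 7.
479 hashes to 11; slot 11 is free → place at 11.
858 hashes to 0; slot 0 is free → place at 0.
157 hashes to 1; slot 1 is free → place at 1.
744 hashes to 3; slot 3 is free → place at 3.
215 hashes to 7; 7 taken → place at 8.
266 hashes to 6; 6,7,8 taken → place at 9.
Table: [858, 157, ., 744, ., ., 487, 955, 215, 266, 101, 479, .]
Lookup 266: h=6, probe 6,7,8,9 → found at 9.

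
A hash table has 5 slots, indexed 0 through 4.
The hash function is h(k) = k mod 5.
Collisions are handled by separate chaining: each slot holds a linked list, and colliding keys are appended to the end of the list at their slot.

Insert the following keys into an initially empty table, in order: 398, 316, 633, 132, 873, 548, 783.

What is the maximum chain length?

5

398 -> bucket 3
316 -> bucket 1
633 -> bucket 3 (collision)
132 -> bucket 2
873 -> bucket 3 (collision)
548 -> bucket 3 (collision)
783 -> bucket 3 (collision)
Final buckets:
0: .
1: 316
2: 132
3: 398 -> 633 -> 873 -> 548 -> 783
4: .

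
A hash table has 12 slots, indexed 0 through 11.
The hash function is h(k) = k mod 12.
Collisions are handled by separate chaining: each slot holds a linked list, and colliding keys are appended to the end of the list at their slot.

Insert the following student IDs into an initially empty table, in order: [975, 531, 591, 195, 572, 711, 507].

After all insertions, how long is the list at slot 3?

975 → bucket 3
531 → bucket 3 (collision)
591 → bucket 3 (collision)
195 → bucket 3 (collision)
572 → bucket 8
711 → bucket 3 (collision)
507 → bucket 3 (collision)
Final buckets:
0: _
1: _
2: _
3: 975 -> 531 -> 591 -> 195 -> 711 -> 507
4: _
5: _
6: _
7: _
8: 572
9: _
10: _
11: _

6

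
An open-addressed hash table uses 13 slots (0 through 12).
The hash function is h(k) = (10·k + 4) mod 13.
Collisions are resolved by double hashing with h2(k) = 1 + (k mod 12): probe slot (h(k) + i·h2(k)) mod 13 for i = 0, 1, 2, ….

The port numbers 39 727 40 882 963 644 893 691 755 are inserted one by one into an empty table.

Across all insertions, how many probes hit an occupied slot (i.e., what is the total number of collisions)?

Insert 39: h=4, slot 4 empty -> index 4.
Insert 727: h=7, slot 7 empty -> index 7.
Insert 40: h=1, slot 1 empty -> index 1.
Insert 882: h=10, slot 10 empty -> index 10.
Insert 963: h=1, h2=4, slot 1 occupied -> index 5.
Insert 644: h=9, slot 9 empty -> index 9.
Insert 893: h=3, slot 3 empty -> index 3.
Insert 691: h=11, slot 11 empty -> index 11.
Insert 755: h=1, h2=12, slot 1 occupied -> index 0.
Table: [755, 40, ∅, 893, 39, 963, ∅, 727, ∅, 644, 882, 691, ∅]

2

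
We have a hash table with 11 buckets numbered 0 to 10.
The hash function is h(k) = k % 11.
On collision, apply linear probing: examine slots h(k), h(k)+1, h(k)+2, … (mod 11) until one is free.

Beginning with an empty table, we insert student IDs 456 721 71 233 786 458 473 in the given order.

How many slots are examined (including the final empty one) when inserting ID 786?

Insert 456: h=5, slot 5 empty → index 5.
Insert 721: h=6, slot 6 empty → index 6.
Insert 71: h=5, slots 5,6 occupied → index 7.
Insert 233: h=2, slot 2 empty → index 2.
Insert 786: h=5, slots 5,6,7 occupied → index 8.
Insert 458: h=7, slots 7,8 occupied → index 9.
Insert 473: h=0, slot 0 empty → index 0.
Table: [473, _, 233, _, _, 456, 721, 71, 786, 458, _]

4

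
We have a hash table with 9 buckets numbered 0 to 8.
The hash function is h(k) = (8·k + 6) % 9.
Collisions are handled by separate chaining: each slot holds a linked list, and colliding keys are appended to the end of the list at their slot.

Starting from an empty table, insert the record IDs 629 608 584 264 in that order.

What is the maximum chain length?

2

Insert 629: h=7, bucket 7 empty -> new chain.
Insert 608: h=1, bucket 1 empty -> new chain.
Insert 584: h=7, bucket 7 nonempty -> append to chain.
Insert 264: h=3, bucket 3 empty -> new chain.
Final buckets:
0: .
1: 608
2: .
3: 264
4: .
5: .
6: .
7: 629 -> 584
8: .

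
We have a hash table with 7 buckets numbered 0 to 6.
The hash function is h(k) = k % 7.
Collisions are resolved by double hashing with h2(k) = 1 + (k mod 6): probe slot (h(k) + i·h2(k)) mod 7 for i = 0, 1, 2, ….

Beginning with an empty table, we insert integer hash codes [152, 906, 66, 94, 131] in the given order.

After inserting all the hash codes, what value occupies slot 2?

131

Insert 152: h=5, slot 5 empty → index 5.
Insert 906: h=3, slot 3 empty → index 3.
Insert 66: h=3, h2=1, slot 3 occupied → index 4.
Insert 94: h=3, h2=5, slot 3 occupied → index 1.
Insert 131: h=5, h2=6, slots 5,4,3 occupied → index 2.
Table: [-, 94, 131, 906, 66, 152, -]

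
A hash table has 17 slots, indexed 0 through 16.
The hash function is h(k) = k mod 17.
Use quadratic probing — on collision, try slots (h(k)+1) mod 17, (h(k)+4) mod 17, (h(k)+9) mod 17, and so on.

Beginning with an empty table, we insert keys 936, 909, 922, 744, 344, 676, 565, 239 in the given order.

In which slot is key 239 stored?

2

936: h=1 → slot 1
909: h=8 → slot 8
922: h=4 → slot 4
744: h=13 → slot 13
344: h=4, probe 4,5 → slot 5
676: h=13, probe 13,14 → slot 14
565: h=4, probe 4,5,8,13,3 → slot 3
239: h=1, probe 1,2 → slot 2
Table: [-, 936, 239, 565, 922, 344, -, -, 909, -, -, -, -, 744, 676, -, -]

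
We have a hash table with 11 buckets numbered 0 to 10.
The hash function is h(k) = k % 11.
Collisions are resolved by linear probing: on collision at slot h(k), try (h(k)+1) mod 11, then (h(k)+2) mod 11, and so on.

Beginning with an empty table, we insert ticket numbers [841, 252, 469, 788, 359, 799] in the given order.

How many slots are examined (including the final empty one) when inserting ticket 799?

841 hashes to 5; slot 5 is free → place at 5.
252 hashes to 10; slot 10 is free → place at 10.
469 hashes to 7; slot 7 is free → place at 7.
788 hashes to 7; 7 taken → place at 8.
359 hashes to 7; 7,8 taken → place at 9.
799 hashes to 7; 7,8,9,10 taken → place at 0.
Table: [799, —, —, —, —, 841, —, 469, 788, 359, 252]

5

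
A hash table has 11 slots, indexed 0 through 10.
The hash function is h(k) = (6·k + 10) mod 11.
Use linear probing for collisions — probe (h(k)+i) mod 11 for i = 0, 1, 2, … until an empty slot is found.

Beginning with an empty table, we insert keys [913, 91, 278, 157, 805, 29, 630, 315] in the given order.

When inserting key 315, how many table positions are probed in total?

913 hashes to 10; slot 10 is free => place at 10.
91 hashes to 6; slot 6 is free => place at 6.
278 hashes to 6; 6 taken => place at 7.
157 hashes to 6; 6,7 taken => place at 8.
805 hashes to 0; slot 0 is free => place at 0.
29 hashes to 8; 8 taken => place at 9.
630 hashes to 6; 6,7,8,9,10,0 taken => place at 1.
315 hashes to 8; 8,9,10,0,1 taken => place at 2.
Table: [805, 630, 315, ., ., ., 91, 278, 157, 29, 913]

6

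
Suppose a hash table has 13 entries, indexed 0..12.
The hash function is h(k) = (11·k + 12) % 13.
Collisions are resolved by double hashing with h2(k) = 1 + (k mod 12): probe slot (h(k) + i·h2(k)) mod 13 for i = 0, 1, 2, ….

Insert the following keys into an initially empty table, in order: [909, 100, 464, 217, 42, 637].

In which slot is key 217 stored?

909: h=1 → slot 1
100: h=7 → slot 7
464: h=7, h2=9, probe 7,3 → slot 3
217: h=7, h2=2, probe 7,9 → slot 9
42: h=6 → slot 6
637: h=12 → slot 12
Table: [∅, 909, ∅, 464, ∅, ∅, 42, 100, ∅, 217, ∅, ∅, 637]

9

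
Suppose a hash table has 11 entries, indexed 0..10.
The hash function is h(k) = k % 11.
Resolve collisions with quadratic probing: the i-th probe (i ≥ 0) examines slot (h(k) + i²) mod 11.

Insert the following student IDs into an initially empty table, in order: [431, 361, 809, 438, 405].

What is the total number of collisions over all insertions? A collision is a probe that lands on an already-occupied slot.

431 hashes to 2; slot 2 is free => place at 2.
361 hashes to 9; slot 9 is free => place at 9.
809 hashes to 6; slot 6 is free => place at 6.
438 hashes to 9; 9 taken => place at 10.
405 hashes to 9; 9,10,2 taken => place at 7.
Table: [∅, ∅, 431, ∅, ∅, ∅, 809, 405, ∅, 361, 438]

4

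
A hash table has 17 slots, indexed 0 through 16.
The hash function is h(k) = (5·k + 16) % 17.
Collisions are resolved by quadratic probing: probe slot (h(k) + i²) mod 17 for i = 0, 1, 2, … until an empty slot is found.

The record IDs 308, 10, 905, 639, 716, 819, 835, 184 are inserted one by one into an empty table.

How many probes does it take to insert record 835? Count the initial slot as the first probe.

308: h=9 => slot 9
10: h=15 => slot 15
905: h=2 => slot 2
639: h=15, probe 15,16 => slot 16
716: h=9, probe 9,10 => slot 10
819: h=14 => slot 14
835: h=9, probe 9,10,13 => slot 13
184: h=1 => slot 1
Table: [_, 184, 905, _, _, _, _, _, _, 308, 716, _, _, 835, 819, 10, 639]

3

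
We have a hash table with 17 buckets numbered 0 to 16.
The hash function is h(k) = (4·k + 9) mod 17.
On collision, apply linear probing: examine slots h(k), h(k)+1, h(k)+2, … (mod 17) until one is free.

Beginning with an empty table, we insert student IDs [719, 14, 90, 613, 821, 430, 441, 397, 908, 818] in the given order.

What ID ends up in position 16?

719: h=12 → slot 12
14: h=14 → slot 14
90: h=12, probe 12,13 → slot 13
613: h=13, probe 13,14,15 → slot 15
821: h=12, probe 12,13,14,15,16 → slot 16
430: h=12, probe 12,13,14,15,16,0 → slot 0
441: h=5 → slot 5
397: h=16, probe 16,0,1 → slot 1
908: h=3 → slot 3
818: h=0, probe 0,1,2 → slot 2
Table: [430, 397, 818, 908, ∅, 441, ∅, ∅, ∅, ∅, ∅, ∅, 719, 90, 14, 613, 821]

821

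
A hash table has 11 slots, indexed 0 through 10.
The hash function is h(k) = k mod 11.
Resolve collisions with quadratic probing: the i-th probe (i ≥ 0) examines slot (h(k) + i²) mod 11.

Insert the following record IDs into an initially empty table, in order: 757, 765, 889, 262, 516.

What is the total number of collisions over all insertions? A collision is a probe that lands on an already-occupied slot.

Insert 757: h=9, slot 9 empty => index 9.
Insert 765: h=6, slot 6 empty => index 6.
Insert 889: h=9, slot 9 occupied => index 10.
Insert 262: h=9, slots 9,10 occupied => index 2.
Insert 516: h=10, slot 10 occupied => index 0.
Table: [516, -, 262, -, -, -, 765, -, -, 757, 889]

4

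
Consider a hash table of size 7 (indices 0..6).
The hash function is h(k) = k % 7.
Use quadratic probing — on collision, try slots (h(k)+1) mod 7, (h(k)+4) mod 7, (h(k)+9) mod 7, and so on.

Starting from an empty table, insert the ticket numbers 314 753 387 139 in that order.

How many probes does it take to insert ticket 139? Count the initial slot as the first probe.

2

Insert 314: h=6, slot 6 empty → index 6.
Insert 753: h=4, slot 4 empty → index 4.
Insert 387: h=2, slot 2 empty → index 2.
Insert 139: h=6, slot 6 occupied → index 0.
Table: [139, ∅, 387, ∅, 753, ∅, 314]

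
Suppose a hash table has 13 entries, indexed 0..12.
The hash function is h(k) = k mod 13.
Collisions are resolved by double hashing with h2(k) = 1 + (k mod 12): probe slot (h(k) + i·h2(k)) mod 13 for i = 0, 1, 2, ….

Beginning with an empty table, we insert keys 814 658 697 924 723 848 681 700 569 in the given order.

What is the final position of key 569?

814 hashes to 8; slot 8 is free → place at 8.
658 hashes to 8, h2=11; 8 taken → place at 6.
697 hashes to 8, h2=2; 8 taken → place at 10.
924 hashes to 1; slot 1 is free → place at 1.
723 hashes to 8, h2=4; 8 taken → place at 12.
848 hashes to 3; slot 3 is free → place at 3.
681 hashes to 5; slot 5 is free → place at 5.
700 hashes to 11; slot 11 is free → place at 11.
569 hashes to 10, h2=6; 10,3 taken → place at 9.
Table: [—, 924, —, 848, —, 681, 658, —, 814, 569, 697, 700, 723]

9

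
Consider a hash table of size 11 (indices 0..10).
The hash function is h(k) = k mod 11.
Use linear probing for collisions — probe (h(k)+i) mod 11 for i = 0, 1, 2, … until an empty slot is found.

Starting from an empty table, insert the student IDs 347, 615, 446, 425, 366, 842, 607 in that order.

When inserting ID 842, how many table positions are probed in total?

4

347: h=6 => slot 6
615: h=10 => slot 10
446: h=6, probe 6,7 => slot 7
425: h=7, probe 7,8 => slot 8
366: h=3 => slot 3
842: h=6, probe 6,7,8,9 => slot 9
607: h=2 => slot 2
Table: [—, —, 607, 366, —, —, 347, 446, 425, 842, 615]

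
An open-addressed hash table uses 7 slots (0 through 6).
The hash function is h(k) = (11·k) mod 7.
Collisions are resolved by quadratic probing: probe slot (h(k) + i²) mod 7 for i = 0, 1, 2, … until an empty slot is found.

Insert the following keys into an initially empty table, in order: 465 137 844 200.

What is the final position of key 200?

465: h=5 -> slot 5
137: h=2 -> slot 2
844: h=2, probe 2,3 -> slot 3
200: h=2, probe 2,3,6 -> slot 6
Table: [_, _, 137, 844, _, 465, 200]

6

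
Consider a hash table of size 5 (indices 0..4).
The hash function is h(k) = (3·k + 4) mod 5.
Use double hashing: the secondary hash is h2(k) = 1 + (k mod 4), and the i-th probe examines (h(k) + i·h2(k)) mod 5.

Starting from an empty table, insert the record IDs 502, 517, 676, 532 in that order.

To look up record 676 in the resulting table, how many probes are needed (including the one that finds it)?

502 hashes to 0; slot 0 is free -> place at 0.
517 hashes to 0, h2=2; 0 taken -> place at 2.
676 hashes to 2, h2=1; 2 taken -> place at 3.
532 hashes to 0, h2=1; 0 taken -> place at 1.
Table: [502, 532, 517, 676, —]
Lookup 676: h=2, h2=1, probe 2,3 → found at 3.

2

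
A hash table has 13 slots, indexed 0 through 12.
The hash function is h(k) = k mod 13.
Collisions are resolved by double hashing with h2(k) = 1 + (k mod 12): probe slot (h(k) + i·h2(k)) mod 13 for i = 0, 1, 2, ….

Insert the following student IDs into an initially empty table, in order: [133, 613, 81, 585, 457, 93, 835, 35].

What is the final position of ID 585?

133 hashes to 3; slot 3 is free => place at 3.
613 hashes to 2; slot 2 is free => place at 2.
81 hashes to 3, h2=10; 3 taken => place at 0.
585 hashes to 0, h2=10; 0 taken => place at 10.
457 hashes to 2, h2=2; 2 taken => place at 4.
93 hashes to 2, h2=10; 2 taken => place at 12.
835 hashes to 3, h2=8; 3 taken => place at 11.
35 hashes to 9; slot 9 is free => place at 9.
Table: [81, —, 613, 133, 457, —, —, —, —, 35, 585, 835, 93]

10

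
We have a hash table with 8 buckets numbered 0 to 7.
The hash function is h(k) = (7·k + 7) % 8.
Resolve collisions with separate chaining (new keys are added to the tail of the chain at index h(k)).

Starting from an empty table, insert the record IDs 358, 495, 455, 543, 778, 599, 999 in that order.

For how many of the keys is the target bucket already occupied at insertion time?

4

Insert 358: h=1, bucket 1 empty → new chain.
Insert 495: h=0, bucket 0 empty → new chain.
Insert 455: h=0, bucket 0 nonempty → append to chain.
Insert 543: h=0, bucket 0 nonempty → append to chain.
Insert 778: h=5, bucket 5 empty → new chain.
Insert 599: h=0, bucket 0 nonempty → append to chain.
Insert 999: h=0, bucket 0 nonempty → append to chain.
Final buckets:
0: 495 -> 455 -> 543 -> 599 -> 999
1: 358
2: -
3: -
4: -
5: 778
6: -
7: -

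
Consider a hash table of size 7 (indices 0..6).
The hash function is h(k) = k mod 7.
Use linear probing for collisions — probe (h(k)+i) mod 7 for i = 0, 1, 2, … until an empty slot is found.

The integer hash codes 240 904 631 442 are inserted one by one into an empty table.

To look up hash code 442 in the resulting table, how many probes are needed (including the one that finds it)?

4

240: h=2 -> slot 2
904: h=1 -> slot 1
631: h=1, probe 1,2,3 -> slot 3
442: h=1, probe 1,2,3,4 -> slot 4
Table: [∅, 904, 240, 631, 442, ∅, ∅]
Lookup 442: h=1, probe 1,2,3,4 → found at 4.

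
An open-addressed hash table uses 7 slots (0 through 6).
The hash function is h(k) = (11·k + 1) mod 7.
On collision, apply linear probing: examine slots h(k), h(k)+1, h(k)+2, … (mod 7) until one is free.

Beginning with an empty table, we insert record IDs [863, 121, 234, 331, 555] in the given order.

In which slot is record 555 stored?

Insert 863: h=2, slot 2 empty => index 2.
Insert 121: h=2, slot 2 occupied => index 3.
Insert 234: h=6, slot 6 empty => index 6.
Insert 331: h=2, slots 2,3 occupied => index 4.
Insert 555: h=2, slots 2,3,4 occupied => index 5.
Table: [., ., 863, 121, 331, 555, 234]

5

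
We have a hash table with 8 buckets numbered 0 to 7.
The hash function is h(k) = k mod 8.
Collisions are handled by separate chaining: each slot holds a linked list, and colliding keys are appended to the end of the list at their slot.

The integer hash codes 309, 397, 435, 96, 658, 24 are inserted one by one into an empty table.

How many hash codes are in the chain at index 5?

2

309 → bucket 5
397 → bucket 5 (collision)
435 → bucket 3
96 → bucket 0
658 → bucket 2
24 → bucket 0 (collision)
Final buckets:
0: 96 -> 24
1: ∅
2: 658
3: 435
4: ∅
5: 309 -> 397
6: ∅
7: ∅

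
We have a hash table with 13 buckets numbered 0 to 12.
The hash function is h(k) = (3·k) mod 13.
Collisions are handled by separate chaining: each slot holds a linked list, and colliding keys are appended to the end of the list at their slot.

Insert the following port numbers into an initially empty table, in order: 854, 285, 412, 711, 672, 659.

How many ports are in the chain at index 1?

Insert 854: h=1, bucket 1 empty -> new chain.
Insert 285: h=10, bucket 10 empty -> new chain.
Insert 412: h=1, bucket 1 nonempty -> append to chain.
Insert 711: h=1, bucket 1 nonempty -> append to chain.
Insert 672: h=1, bucket 1 nonempty -> append to chain.
Insert 659: h=1, bucket 1 nonempty -> append to chain.
Final buckets:
0: _
1: 854 -> 412 -> 711 -> 672 -> 659
2: _
3: _
4: _
5: _
6: _
7: _
8: _
9: _
10: 285
11: _
12: _

5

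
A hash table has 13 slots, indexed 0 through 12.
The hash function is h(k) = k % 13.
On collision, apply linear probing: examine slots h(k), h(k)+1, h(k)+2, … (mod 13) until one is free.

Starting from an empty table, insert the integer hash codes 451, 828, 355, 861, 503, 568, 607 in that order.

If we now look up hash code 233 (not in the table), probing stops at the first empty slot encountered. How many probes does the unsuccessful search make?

451 hashes to 9; slot 9 is free => place at 9.
828 hashes to 9; 9 taken => place at 10.
355 hashes to 4; slot 4 is free => place at 4.
861 hashes to 3; slot 3 is free => place at 3.
503 hashes to 9; 9,10 taken => place at 11.
568 hashes to 9; 9,10,11 taken => place at 12.
607 hashes to 9; 9,10,11,12 taken => place at 0.
Table: [607, ∅, ∅, 861, 355, ∅, ∅, ∅, ∅, 451, 828, 503, 568]
Lookup 233: h=12, probe 12,0,1 → slot 1 empty, not found.

3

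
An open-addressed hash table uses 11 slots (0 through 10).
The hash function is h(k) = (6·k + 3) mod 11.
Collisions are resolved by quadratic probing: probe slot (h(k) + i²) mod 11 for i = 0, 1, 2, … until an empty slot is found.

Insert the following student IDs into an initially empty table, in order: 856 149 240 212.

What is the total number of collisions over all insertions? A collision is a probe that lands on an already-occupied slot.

Insert 856: h=2, slot 2 empty → index 2.
Insert 149: h=6, slot 6 empty → index 6.
Insert 240: h=2, slot 2 occupied → index 3.
Insert 212: h=10, slot 10 empty → index 10.
Table: [_, _, 856, 240, _, _, 149, _, _, _, 212]

1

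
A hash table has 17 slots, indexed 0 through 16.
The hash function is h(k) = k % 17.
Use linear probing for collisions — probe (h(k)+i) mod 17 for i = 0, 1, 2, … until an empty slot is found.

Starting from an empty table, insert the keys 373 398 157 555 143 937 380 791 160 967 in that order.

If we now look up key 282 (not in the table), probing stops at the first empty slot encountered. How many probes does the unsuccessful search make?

373 hashes to 16; slot 16 is free => place at 16.
398 hashes to 7; slot 7 is free => place at 7.
157 hashes to 4; slot 4 is free => place at 4.
555 hashes to 11; slot 11 is free => place at 11.
143 hashes to 7; 7 taken => place at 8.
937 hashes to 2; slot 2 is free => place at 2.
380 hashes to 6; slot 6 is free => place at 6.
791 hashes to 9; slot 9 is free => place at 9.
160 hashes to 7; 7,8,9 taken => place at 10.
967 hashes to 15; slot 15 is free => place at 15.
Table: [_, _, 937, _, 157, _, 380, 398, 143, 791, 160, 555, _, _, _, 967, 373]
Lookup 282: h=10, probe 10,11,12 → slot 12 empty, not found.

3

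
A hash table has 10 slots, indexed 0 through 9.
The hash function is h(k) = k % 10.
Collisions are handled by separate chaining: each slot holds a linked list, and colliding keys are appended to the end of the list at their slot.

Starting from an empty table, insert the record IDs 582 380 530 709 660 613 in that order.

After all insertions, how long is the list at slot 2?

1

Insert 582: h=2, bucket 2 empty -> new chain.
Insert 380: h=0, bucket 0 empty -> new chain.
Insert 530: h=0, bucket 0 nonempty -> append to chain.
Insert 709: h=9, bucket 9 empty -> new chain.
Insert 660: h=0, bucket 0 nonempty -> append to chain.
Insert 613: h=3, bucket 3 empty -> new chain.
Final buckets:
0: 380 -> 530 -> 660
1: -
2: 582
3: 613
4: -
5: -
6: -
7: -
8: -
9: 709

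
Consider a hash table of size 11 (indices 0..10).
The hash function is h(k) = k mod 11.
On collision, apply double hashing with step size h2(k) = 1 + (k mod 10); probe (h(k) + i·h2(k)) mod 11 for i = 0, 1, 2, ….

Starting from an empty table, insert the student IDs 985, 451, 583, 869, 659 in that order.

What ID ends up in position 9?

985: h=6 → slot 6
451: h=0 → slot 0
583: h=0, h2=4, probe 0,4 → slot 4
869: h=0, h2=10, probe 0,10 → slot 10
659: h=10, h2=10, probe 10,9 → slot 9
Table: [451, —, —, —, 583, —, 985, —, —, 659, 869]

659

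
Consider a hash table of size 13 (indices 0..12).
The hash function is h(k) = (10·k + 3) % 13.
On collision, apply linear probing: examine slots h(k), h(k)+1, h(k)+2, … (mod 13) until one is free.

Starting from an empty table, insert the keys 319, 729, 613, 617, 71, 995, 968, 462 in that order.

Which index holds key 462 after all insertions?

2

Insert 319: h=8, slot 8 empty → index 8.
Insert 729: h=0, slot 0 empty → index 0.
Insert 613: h=10, slot 10 empty → index 10.
Insert 617: h=11, slot 11 empty → index 11.
Insert 71: h=11, slot 11 occupied → index 12.
Insert 995: h=8, slot 8 occupied → index 9.
Insert 968: h=11, slots 11,12,0 occupied → index 1.
Insert 462: h=8, slots 8,9,10,11,12,0,1 occupied → index 2.
Table: [729, 968, 462, ∅, ∅, ∅, ∅, ∅, 319, 995, 613, 617, 71]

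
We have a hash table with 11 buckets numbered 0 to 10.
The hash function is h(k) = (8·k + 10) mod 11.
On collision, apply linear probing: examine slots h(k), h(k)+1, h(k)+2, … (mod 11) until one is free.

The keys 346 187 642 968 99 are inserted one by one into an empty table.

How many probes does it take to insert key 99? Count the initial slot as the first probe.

346 hashes to 6; slot 6 is free => place at 6.
187 hashes to 10; slot 10 is free => place at 10.
642 hashes to 9; slot 9 is free => place at 9.
968 hashes to 10; 10 taken => place at 0.
99 hashes to 10; 10,0 taken => place at 1.
Table: [968, 99, ∅, ∅, ∅, ∅, 346, ∅, ∅, 642, 187]

3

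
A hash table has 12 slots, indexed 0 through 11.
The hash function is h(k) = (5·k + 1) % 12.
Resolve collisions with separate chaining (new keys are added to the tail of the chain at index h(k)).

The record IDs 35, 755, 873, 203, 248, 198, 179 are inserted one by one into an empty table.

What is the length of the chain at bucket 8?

4

35 -> bucket 8
755 -> bucket 8 (collision)
873 -> bucket 10
203 -> bucket 8 (collision)
248 -> bucket 5
198 -> bucket 7
179 -> bucket 8 (collision)
Final buckets:
0: .
1: .
2: .
3: .
4: .
5: 248
6: .
7: 198
8: 35 -> 755 -> 203 -> 179
9: .
10: 873
11: .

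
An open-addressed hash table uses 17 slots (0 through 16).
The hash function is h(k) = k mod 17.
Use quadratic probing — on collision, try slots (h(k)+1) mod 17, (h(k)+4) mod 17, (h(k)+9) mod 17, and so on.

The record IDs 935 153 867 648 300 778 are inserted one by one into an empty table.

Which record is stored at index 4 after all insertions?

867

935 hashes to 0; slot 0 is free → place at 0.
153 hashes to 0; 0 taken → place at 1.
867 hashes to 0; 0,1 taken → place at 4.
648 hashes to 2; slot 2 is free → place at 2.
300 hashes to 11; slot 11 is free → place at 11.
778 hashes to 13; slot 13 is free → place at 13.
Table: [935, 153, 648, ∅, 867, ∅, ∅, ∅, ∅, ∅, ∅, 300, ∅, 778, ∅, ∅, ∅]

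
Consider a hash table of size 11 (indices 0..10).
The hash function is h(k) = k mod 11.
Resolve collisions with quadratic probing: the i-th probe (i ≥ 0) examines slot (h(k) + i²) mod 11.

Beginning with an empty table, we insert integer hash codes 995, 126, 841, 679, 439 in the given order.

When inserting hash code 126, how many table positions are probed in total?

Insert 995: h=5, slot 5 empty => index 5.
Insert 126: h=5, slot 5 occupied => index 6.
Insert 841: h=5, slots 5,6 occupied => index 9.
Insert 679: h=8, slot 8 empty => index 8.
Insert 439: h=10, slot 10 empty => index 10.
Table: [—, —, —, —, —, 995, 126, —, 679, 841, 439]

2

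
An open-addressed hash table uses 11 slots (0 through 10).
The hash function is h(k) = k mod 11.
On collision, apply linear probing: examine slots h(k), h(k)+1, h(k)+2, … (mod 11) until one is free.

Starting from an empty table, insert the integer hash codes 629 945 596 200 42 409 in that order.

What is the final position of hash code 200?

4

629: h=2 → slot 2
945: h=10 → slot 10
596: h=2, probe 2,3 → slot 3
200: h=2, probe 2,3,4 → slot 4
42: h=9 → slot 9
409: h=2, probe 2,3,4,5 → slot 5
Table: [., ., 629, 596, 200, 409, ., ., ., 42, 945]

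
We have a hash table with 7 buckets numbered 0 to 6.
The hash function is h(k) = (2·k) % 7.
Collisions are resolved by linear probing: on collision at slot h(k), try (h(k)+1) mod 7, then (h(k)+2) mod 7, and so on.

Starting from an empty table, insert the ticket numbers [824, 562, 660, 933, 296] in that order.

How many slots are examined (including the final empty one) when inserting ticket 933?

Insert 824: h=3, slot 3 empty → index 3.
Insert 562: h=4, slot 4 empty → index 4.
Insert 660: h=4, slot 4 occupied → index 5.
Insert 933: h=4, slots 4,5 occupied → index 6.
Insert 296: h=4, slots 4,5,6 occupied → index 0.
Table: [296, -, -, 824, 562, 660, 933]

3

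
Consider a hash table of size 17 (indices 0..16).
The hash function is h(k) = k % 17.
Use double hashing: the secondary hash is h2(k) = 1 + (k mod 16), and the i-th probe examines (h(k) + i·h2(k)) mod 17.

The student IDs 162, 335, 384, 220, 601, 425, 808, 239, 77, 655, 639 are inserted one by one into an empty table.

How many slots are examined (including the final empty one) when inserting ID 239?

162 hashes to 9; slot 9 is free -> place at 9.
335 hashes to 12; slot 12 is free -> place at 12.
384 hashes to 10; slot 10 is free -> place at 10.
220 hashes to 16; slot 16 is free -> place at 16.
601 hashes to 6; slot 6 is free -> place at 6.
425 hashes to 0; slot 0 is free -> place at 0.
808 hashes to 9, h2=9; 9 taken -> place at 1.
239 hashes to 1, h2=16; 1,0,16 taken -> place at 15.
77 hashes to 9, h2=14; 9,6 taken -> place at 3.
655 hashes to 9, h2=16; 9 taken -> place at 8.
639 hashes to 10, h2=16; 10,9,8 taken -> place at 7.
Table: [425, 808, —, 77, —, —, 601, 639, 655, 162, 384, —, 335, —, —, 239, 220]

4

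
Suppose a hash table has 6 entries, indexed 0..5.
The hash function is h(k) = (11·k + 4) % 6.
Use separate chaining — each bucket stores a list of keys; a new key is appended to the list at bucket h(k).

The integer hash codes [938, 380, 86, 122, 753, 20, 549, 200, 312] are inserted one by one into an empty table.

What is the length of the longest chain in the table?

6

938 → bucket 2
380 → bucket 2 (collision)
86 → bucket 2 (collision)
122 → bucket 2 (collision)
753 → bucket 1
20 → bucket 2 (collision)
549 → bucket 1 (collision)
200 → bucket 2 (collision)
312 → bucket 4
Final buckets:
0: -
1: 753 -> 549
2: 938 -> 380 -> 86 -> 122 -> 20 -> 200
3: -
4: 312
5: -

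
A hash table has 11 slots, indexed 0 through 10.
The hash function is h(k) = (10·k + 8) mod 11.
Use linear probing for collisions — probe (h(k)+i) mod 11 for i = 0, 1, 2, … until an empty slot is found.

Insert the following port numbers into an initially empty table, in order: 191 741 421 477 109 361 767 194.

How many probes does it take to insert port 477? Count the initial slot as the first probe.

4

Insert 191: h=4, slot 4 empty => index 4.
Insert 741: h=4, slot 4 occupied => index 5.
Insert 421: h=5, slot 5 occupied => index 6.
Insert 477: h=4, slots 4,5,6 occupied => index 7.
Insert 109: h=9, slot 9 empty => index 9.
Insert 361: h=10, slot 10 empty => index 10.
Insert 767: h=0, slot 0 empty => index 0.
Insert 194: h=1, slot 1 empty => index 1.
Table: [767, 194, ., ., 191, 741, 421, 477, ., 109, 361]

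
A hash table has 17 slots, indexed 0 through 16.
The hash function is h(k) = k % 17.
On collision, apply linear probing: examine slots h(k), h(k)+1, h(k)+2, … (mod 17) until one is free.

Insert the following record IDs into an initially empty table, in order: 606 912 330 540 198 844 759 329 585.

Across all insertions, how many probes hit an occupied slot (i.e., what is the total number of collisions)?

Insert 606: h=11, slot 11 empty -> index 11.
Insert 912: h=11, slot 11 occupied -> index 12.
Insert 330: h=7, slot 7 empty -> index 7.
Insert 540: h=13, slot 13 empty -> index 13.
Insert 198: h=11, slots 11,12,13 occupied -> index 14.
Insert 844: h=11, slots 11,12,13,14 occupied -> index 15.
Insert 759: h=11, slots 11,12,13,14,15 occupied -> index 16.
Insert 329: h=6, slot 6 empty -> index 6.
Insert 585: h=7, slot 7 occupied -> index 8.
Table: [—, —, —, —, —, —, 329, 330, 585, —, —, 606, 912, 540, 198, 844, 759]

14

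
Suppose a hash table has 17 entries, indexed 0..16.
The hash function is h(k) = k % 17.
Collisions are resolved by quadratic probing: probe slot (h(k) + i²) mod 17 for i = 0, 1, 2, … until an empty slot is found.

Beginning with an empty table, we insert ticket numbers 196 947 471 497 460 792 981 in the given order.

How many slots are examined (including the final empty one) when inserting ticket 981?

Insert 196: h=9, slot 9 empty → index 9.
Insert 947: h=12, slot 12 empty → index 12.
Insert 471: h=12, slot 12 occupied → index 13.
Insert 497: h=4, slot 4 empty → index 4.
Insert 460: h=1, slot 1 empty → index 1.
Insert 792: h=10, slot 10 empty → index 10.
Insert 981: h=12, slots 12,13 occupied → index 16.
Table: [-, 460, -, -, 497, -, -, -, -, 196, 792, -, 947, 471, -, -, 981]

3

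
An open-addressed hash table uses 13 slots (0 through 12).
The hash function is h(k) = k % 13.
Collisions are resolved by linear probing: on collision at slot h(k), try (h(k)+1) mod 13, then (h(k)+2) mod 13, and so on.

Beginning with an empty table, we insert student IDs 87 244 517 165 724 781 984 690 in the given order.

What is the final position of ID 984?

2

87 hashes to 9; slot 9 is free => place at 9.
244 hashes to 10; slot 10 is free => place at 10.
517 hashes to 10; 10 taken => place at 11.
165 hashes to 9; 9,10,11 taken => place at 12.
724 hashes to 9; 9,10,11,12 taken => place at 0.
781 hashes to 1; slot 1 is free => place at 1.
984 hashes to 9; 9,10,11,12,0,1 taken => place at 2.
690 hashes to 1; 1,2 taken => place at 3.
Table: [724, 781, 984, 690, ∅, ∅, ∅, ∅, ∅, 87, 244, 517, 165]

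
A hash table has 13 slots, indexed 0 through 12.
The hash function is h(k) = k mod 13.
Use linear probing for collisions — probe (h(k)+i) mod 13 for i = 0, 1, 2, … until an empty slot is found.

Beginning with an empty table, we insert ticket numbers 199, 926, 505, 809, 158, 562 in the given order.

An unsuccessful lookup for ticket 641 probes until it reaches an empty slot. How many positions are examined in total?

4

199 hashes to 4; slot 4 is free → place at 4.
926 hashes to 3; slot 3 is free → place at 3.
505 hashes to 11; slot 11 is free → place at 11.
809 hashes to 3; 3,4 taken → place at 5.
158 hashes to 2; slot 2 is free → place at 2.
562 hashes to 3; 3,4,5 taken → place at 6.
Table: [∅, ∅, 158, 926, 199, 809, 562, ∅, ∅, ∅, ∅, 505, ∅]
Lookup 641: h=4, probe 4,5,6,7 → slot 7 empty, not found.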